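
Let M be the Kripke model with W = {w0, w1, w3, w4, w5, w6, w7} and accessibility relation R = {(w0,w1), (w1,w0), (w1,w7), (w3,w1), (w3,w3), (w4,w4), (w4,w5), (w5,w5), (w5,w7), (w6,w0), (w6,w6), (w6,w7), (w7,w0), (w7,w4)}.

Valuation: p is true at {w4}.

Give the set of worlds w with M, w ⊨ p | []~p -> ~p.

{w0, w1, w3, w5, w6, w7}

w0: p | []~p is T, ~p is T. ✓
w1: p | []~p is T, ~p is T. ✓
w3: p | []~p is T, ~p is T. ✓
w4: p | []~p is T, ~p is F. ✗
w5: p | []~p is T, ~p is T. ✓
w6: p | []~p is T, ~p is T. ✓
w7: p | []~p is F, ~p is T. ✓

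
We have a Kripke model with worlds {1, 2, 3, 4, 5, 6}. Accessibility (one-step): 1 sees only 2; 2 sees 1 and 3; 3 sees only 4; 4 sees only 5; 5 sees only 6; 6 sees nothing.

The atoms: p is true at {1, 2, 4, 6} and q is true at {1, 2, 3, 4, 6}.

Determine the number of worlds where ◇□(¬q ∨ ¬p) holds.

2

1: successors {2}; □(¬q ∨ ¬p) there: 2:F. ✗
2: successors {1, 3}; □(¬q ∨ ¬p) there: 1:F, 3:F. ✗
3: successors {4}; □(¬q ∨ ¬p) there: 4:T. ✓
4: successors {5}; □(¬q ∨ ¬p) there: 5:F. ✗
5: successors {6}; □(¬q ∨ ¬p) there: 6:T. ✓
6: no successors, so ◇□(¬q ∨ ¬p) fails. ✗
Satisfying worlds: {3, 5}.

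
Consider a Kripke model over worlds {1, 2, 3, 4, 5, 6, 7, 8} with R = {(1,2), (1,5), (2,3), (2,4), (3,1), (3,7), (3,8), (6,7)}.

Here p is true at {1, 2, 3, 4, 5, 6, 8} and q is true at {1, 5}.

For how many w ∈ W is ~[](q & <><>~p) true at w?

4

1: [](q & <><>~p) is F. ✓
2: [](q & <><>~p) is F. ✓
3: [](q & <><>~p) is F. ✓
4: [](q & <><>~p) is T. ✗
5: [](q & <><>~p) is T. ✗
6: [](q & <><>~p) is F. ✓
7: [](q & <><>~p) is T. ✗
8: [](q & <><>~p) is T. ✗
Satisfying worlds: {1, 2, 3, 6}.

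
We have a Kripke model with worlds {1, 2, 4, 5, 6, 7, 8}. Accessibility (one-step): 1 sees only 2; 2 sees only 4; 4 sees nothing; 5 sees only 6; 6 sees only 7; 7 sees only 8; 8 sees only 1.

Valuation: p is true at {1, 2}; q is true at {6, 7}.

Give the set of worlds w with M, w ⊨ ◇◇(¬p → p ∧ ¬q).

1: successors {2}; ◇(¬p → p ∧ ¬q) there: 2:F. ✗
2: successors {4}; ◇(¬p → p ∧ ¬q) there: 4:F. ✗
4: no successors, so ◇◇(¬p → p ∧ ¬q) fails. ✗
5: successors {6}; ◇(¬p → p ∧ ¬q) there: 6:F. ✗
6: successors {7}; ◇(¬p → p ∧ ¬q) there: 7:F. ✗
7: successors {8}; ◇(¬p → p ∧ ¬q) there: 8:T. ✓
8: successors {1}; ◇(¬p → p ∧ ¬q) there: 1:T. ✓

{7, 8}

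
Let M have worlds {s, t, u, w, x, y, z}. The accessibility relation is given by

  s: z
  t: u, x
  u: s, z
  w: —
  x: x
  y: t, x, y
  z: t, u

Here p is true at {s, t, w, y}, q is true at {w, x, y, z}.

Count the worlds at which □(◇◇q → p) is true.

s: successors {z}; ◇◇q → p there: z:F. ✗
t: successors {u, x}; ◇◇q → p there: u:F, x:F. ✗
u: successors {s, z}; ◇◇q → p there: s:T, z:F. ✗
w: no successors, so □(◇◇q → p) holds vacuously. ✓
x: successors {x}; ◇◇q → p there: x:F. ✗
y: successors {t, x, y}; ◇◇q → p there: t:T, x:F, y:T. ✗
z: successors {t, u}; ◇◇q → p there: t:T, u:F. ✗
Satisfying worlds: {w}.

1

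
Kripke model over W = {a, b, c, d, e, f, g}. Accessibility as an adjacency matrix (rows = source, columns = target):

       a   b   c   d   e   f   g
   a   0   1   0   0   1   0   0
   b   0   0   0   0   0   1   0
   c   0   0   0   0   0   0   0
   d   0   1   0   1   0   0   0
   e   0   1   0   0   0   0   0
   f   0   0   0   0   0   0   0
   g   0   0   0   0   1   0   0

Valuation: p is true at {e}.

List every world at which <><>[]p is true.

{a, d, e}

a: successors {b, e}; <>[]p there: b:T, e:F. ✓
b: successors {f}; <>[]p there: f:F. ✗
c: no successors, so <><>[]p fails. ✗
d: successors {b, d}; <>[]p there: b:T, d:F. ✓
e: successors {b}; <>[]p there: b:T. ✓
f: no successors, so <><>[]p fails. ✗
g: successors {e}; <>[]p there: e:F. ✗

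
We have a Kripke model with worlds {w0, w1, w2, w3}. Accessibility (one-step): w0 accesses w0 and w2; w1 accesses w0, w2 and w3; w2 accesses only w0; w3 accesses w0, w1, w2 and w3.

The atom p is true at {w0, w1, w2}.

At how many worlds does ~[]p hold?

w0: []p is T. ✗
w1: []p is F. ✓
w2: []p is T. ✗
w3: []p is F. ✓
Satisfying worlds: {w1, w3}.

2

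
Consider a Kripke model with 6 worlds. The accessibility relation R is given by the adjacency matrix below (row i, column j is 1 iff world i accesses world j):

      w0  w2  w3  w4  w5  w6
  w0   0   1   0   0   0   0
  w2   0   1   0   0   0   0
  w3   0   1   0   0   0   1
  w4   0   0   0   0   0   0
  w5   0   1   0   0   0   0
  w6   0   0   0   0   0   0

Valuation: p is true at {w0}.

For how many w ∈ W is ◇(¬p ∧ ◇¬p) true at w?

4

w0: successors {w2}; ¬p ∧ ◇¬p there: w2:T. ✓
w2: successors {w2}; ¬p ∧ ◇¬p there: w2:T. ✓
w3: successors {w2, w6}; ¬p ∧ ◇¬p there: w2:T, w6:F. ✓
w4: no successors, so ◇(¬p ∧ ◇¬p) fails. ✗
w5: successors {w2}; ¬p ∧ ◇¬p there: w2:T. ✓
w6: no successors, so ◇(¬p ∧ ◇¬p) fails. ✗
Satisfying worlds: {w0, w2, w3, w5}.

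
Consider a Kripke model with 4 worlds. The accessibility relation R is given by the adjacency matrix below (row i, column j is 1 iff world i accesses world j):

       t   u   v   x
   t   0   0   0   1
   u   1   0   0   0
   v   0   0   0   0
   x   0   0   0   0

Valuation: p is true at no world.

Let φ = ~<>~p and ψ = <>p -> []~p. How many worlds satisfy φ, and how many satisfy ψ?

2 and 4

For ~<>~p:
t: <>~p is T. ✗
u: <>~p is T. ✗
v: <>~p is F. ✓
x: <>~p is F. ✓
— 2 worlds.
For <>p -> []~p:
t: <>p is F, []~p is T. ✓
u: <>p is F, []~p is T. ✓
v: <>p is F, []~p is T. ✓
x: <>p is F, []~p is T. ✓
— 4 worlds.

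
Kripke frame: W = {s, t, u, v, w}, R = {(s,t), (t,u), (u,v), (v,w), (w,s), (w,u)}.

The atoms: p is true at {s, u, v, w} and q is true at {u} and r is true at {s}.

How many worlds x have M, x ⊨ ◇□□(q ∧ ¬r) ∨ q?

s: ◇□□(q ∧ ¬r) is F, q is F. ✗
t: ◇□□(q ∧ ¬r) is F, q is F. ✗
u: ◇□□(q ∧ ¬r) is F, q is T. ✓
v: ◇□□(q ∧ ¬r) is F, q is F. ✗
w: ◇□□(q ∧ ¬r) is T, q is F. ✓
Satisfying worlds: {u, w}.

2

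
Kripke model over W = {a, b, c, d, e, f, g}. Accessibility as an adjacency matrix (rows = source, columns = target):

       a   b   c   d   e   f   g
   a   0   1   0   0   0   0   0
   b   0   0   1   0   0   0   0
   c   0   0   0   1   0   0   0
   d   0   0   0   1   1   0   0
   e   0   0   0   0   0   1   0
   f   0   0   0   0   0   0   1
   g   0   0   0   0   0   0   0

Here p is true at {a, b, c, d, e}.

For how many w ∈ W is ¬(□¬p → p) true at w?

2

a: □¬p → p is T. ✗
b: □¬p → p is T. ✗
c: □¬p → p is T. ✗
d: □¬p → p is T. ✗
e: □¬p → p is T. ✗
f: □¬p → p is F. ✓
g: □¬p → p is F. ✓
Satisfying worlds: {f, g}.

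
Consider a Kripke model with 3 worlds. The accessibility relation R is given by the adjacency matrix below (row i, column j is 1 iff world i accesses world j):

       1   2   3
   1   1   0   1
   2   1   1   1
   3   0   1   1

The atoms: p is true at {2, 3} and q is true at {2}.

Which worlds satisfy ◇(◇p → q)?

{2, 3}

1: successors {1, 3}; ◇p → q there: 1:F, 3:F. ✗
2: successors {1, 2, 3}; ◇p → q there: 1:F, 2:T, 3:F. ✓
3: successors {2, 3}; ◇p → q there: 2:T, 3:F. ✓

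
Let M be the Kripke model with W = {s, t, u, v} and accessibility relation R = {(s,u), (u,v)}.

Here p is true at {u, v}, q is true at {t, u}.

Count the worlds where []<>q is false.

2

s: successors {u}; <>q there: u:F. ✗
t: no successors, so []<>q holds vacuously. ✓
u: successors {v}; <>q there: v:F. ✗
v: no successors, so []<>q holds vacuously. ✓
Satisfying worlds: {t, v}.
So []<>q fails at the other 2 worlds.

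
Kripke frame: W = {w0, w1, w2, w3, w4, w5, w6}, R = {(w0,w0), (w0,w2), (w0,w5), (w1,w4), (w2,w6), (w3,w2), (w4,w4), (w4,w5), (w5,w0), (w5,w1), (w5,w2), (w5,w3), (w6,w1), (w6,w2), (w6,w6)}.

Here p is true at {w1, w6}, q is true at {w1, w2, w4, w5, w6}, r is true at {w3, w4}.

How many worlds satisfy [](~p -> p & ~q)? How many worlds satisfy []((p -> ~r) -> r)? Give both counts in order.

For [](~p -> p & ~q):
w0: successors {w0, w2, w5}; ~p -> p & ~q there: w0:F, w2:F, w5:F. ✗
w1: successors {w4}; ~p -> p & ~q there: w4:F. ✗
w2: successors {w6}; ~p -> p & ~q there: w6:T. ✓
w3: successors {w2}; ~p -> p & ~q there: w2:F. ✗
w4: successors {w4, w5}; ~p -> p & ~q there: w4:F, w5:F. ✗
w5: successors {w0, w1, w2, w3}; ~p -> p & ~q there: w0:F, w1:T, w2:F, w3:F. ✗
w6: successors {w1, w2, w6}; ~p -> p & ~q there: w1:T, w2:F, w6:T. ✗
— 1 world.
For []((p -> ~r) -> r):
w0: successors {w0, w2, w5}; (p -> ~r) -> r there: w0:F, w2:F, w5:F. ✗
w1: successors {w4}; (p -> ~r) -> r there: w4:T. ✓
w2: successors {w6}; (p -> ~r) -> r there: w6:F. ✗
w3: successors {w2}; (p -> ~r) -> r there: w2:F. ✗
w4: successors {w4, w5}; (p -> ~r) -> r there: w4:T, w5:F. ✗
w5: successors {w0, w1, w2, w3}; (p -> ~r) -> r there: w0:F, w1:F, w2:F, w3:T. ✗
w6: successors {w1, w2, w6}; (p -> ~r) -> r there: w1:F, w2:F, w6:F. ✗
— 1 world.

1 and 1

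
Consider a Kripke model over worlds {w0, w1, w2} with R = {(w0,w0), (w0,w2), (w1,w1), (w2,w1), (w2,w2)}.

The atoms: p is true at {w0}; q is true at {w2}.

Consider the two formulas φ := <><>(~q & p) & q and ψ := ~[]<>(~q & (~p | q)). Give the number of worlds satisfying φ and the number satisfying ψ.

For <><>(~q & p) & q:
w0: <><>(~q & p) is T, q is F. ✗
w1: <><>(~q & p) is F, q is F. ✗
w2: <><>(~q & p) is F, q is T. ✗
— 0 worlds.
For ~[]<>(~q & (~p | q)):
w0: []<>(~q & (~p | q)) is F. ✓
w1: []<>(~q & (~p | q)) is T. ✗
w2: []<>(~q & (~p | q)) is T. ✗
— 1 world.

0 and 1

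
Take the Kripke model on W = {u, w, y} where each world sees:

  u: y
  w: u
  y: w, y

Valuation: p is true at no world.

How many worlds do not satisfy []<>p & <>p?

3

u: []<>p is F, <>p is F. ✗
w: []<>p is F, <>p is F. ✗
y: []<>p is F, <>p is F. ✗
Satisfying worlds: ∅.
So []<>p & <>p fails at the other 3 worlds.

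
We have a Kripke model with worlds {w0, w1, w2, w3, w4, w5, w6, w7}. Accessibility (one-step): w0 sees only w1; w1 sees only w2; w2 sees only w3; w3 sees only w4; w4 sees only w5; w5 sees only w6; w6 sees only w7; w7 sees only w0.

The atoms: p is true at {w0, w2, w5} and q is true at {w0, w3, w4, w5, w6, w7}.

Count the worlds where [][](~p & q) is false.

4

w0: successors {w1}; [](~p & q) there: w1:F. ✗
w1: successors {w2}; [](~p & q) there: w2:T. ✓
w2: successors {w3}; [](~p & q) there: w3:T. ✓
w3: successors {w4}; [](~p & q) there: w4:F. ✗
w4: successors {w5}; [](~p & q) there: w5:T. ✓
w5: successors {w6}; [](~p & q) there: w6:T. ✓
w6: successors {w7}; [](~p & q) there: w7:F. ✗
w7: successors {w0}; [](~p & q) there: w0:F. ✗
Satisfying worlds: {w1, w2, w4, w5}.
So [][](~p & q) fails at the other 4 worlds.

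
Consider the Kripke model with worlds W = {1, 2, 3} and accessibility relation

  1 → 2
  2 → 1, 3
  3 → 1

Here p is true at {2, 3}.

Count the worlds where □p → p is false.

1

1: □p is T, p is F. ✗
2: □p is F, p is T. ✓
3: □p is F, p is T. ✓
Satisfying worlds: {2, 3}.
So □p → p fails at the other 1 world.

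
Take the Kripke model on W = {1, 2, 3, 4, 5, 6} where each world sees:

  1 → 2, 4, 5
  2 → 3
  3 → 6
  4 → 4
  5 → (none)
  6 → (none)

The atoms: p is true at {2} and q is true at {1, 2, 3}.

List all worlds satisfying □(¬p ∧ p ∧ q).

{5, 6}

1: successors {2, 4, 5}; ¬p ∧ p ∧ q there: 2:F, 4:F, 5:F. ✗
2: successors {3}; ¬p ∧ p ∧ q there: 3:F. ✗
3: successors {6}; ¬p ∧ p ∧ q there: 6:F. ✗
4: successors {4}; ¬p ∧ p ∧ q there: 4:F. ✗
5: no successors, so □(¬p ∧ p ∧ q) holds vacuously. ✓
6: no successors, so □(¬p ∧ p ∧ q) holds vacuously. ✓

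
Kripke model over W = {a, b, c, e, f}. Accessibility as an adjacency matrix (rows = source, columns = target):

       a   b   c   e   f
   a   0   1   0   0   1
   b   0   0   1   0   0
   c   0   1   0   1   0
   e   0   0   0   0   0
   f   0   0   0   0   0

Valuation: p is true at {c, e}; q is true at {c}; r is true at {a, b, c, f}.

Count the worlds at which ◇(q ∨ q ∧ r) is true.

a: successors {b, f}; q ∨ q ∧ r there: b:F, f:F. ✗
b: successors {c}; q ∨ q ∧ r there: c:T. ✓
c: successors {b, e}; q ∨ q ∧ r there: b:F, e:F. ✗
e: no successors, so ◇(q ∨ q ∧ r) fails. ✗
f: no successors, so ◇(q ∨ q ∧ r) fails. ✗
Satisfying worlds: {b}.

1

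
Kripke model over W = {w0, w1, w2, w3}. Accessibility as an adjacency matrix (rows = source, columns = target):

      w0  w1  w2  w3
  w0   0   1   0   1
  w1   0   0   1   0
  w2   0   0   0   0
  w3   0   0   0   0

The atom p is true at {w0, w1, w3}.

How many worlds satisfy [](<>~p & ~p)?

2

w0: successors {w1, w3}; <>~p & ~p there: w1:F, w3:F. ✗
w1: successors {w2}; <>~p & ~p there: w2:F. ✗
w2: no successors, so [](<>~p & ~p) holds vacuously. ✓
w3: no successors, so [](<>~p & ~p) holds vacuously. ✓
Satisfying worlds: {w2, w3}.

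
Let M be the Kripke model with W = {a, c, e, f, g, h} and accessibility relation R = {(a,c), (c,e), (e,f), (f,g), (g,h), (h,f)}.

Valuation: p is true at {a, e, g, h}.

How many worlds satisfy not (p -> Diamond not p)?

1

a: p -> Diamond not p is T. ✗
c: p -> Diamond not p is T. ✗
e: p -> Diamond not p is T. ✗
f: p -> Diamond not p is T. ✗
g: p -> Diamond not p is F. ✓
h: p -> Diamond not p is T. ✗
Satisfying worlds: {g}.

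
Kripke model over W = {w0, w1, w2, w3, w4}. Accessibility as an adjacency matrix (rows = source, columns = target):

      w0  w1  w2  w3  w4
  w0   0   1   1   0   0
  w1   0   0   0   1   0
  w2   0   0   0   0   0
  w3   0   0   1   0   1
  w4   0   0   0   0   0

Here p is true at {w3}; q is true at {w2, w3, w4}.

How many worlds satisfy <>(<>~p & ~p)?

0

w0: successors {w1, w2}; <>~p & ~p there: w1:F, w2:F. ✗
w1: successors {w3}; <>~p & ~p there: w3:F. ✗
w2: no successors, so <>(<>~p & ~p) fails. ✗
w3: successors {w2, w4}; <>~p & ~p there: w2:F, w4:F. ✗
w4: no successors, so <>(<>~p & ~p) fails. ✗
Satisfying worlds: ∅.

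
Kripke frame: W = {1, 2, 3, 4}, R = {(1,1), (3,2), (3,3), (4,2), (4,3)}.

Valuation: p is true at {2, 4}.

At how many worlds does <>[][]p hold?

1: successors {1}; [][]p there: 1:F. ✗
2: no successors, so <>[][]p fails. ✗
3: successors {2, 3}; [][]p there: 2:T, 3:F. ✓
4: successors {2, 3}; [][]p there: 2:T, 3:F. ✓
Satisfying worlds: {3, 4}.

2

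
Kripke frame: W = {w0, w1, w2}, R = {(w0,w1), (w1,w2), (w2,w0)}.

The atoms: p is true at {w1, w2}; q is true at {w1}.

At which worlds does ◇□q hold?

w0: successors {w1}; □q there: w1:F. ✗
w1: successors {w2}; □q there: w2:F. ✗
w2: successors {w0}; □q there: w0:T. ✓

{w2}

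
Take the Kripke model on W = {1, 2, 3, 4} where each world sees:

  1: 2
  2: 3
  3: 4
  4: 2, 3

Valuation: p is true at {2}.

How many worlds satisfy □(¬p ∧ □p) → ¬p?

4

1: □(¬p ∧ □p) is F, ¬p is T. ✓
2: □(¬p ∧ □p) is F, ¬p is F. ✓
3: □(¬p ∧ □p) is F, ¬p is T. ✓
4: □(¬p ∧ □p) is F, ¬p is T. ✓
Satisfying worlds: {1, 2, 3, 4}.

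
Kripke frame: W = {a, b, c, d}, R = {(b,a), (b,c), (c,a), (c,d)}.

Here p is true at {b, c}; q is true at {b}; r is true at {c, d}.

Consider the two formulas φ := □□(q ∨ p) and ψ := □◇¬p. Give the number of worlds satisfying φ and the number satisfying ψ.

For □□(q ∨ p):
a: no successors, so □□(q ∨ p) holds vacuously. ✓
b: successors {a, c}; □(q ∨ p) there: a:T, c:F. ✗
c: successors {a, d}; □(q ∨ p) there: a:T, d:T. ✓
d: no successors, so □□(q ∨ p) holds vacuously. ✓
— 3 worlds.
For □◇¬p:
a: no successors, so □◇¬p holds vacuously. ✓
b: successors {a, c}; ◇¬p there: a:F, c:T. ✗
c: successors {a, d}; ◇¬p there: a:F, d:F. ✗
d: no successors, so □◇¬p holds vacuously. ✓
— 2 worlds.

3 and 2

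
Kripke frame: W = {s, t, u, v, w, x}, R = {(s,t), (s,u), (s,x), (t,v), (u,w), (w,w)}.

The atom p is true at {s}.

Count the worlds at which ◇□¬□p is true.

s: successors {t, u, x}; □¬□p there: t:F, u:T, x:T. ✓
t: successors {v}; □¬□p there: v:T. ✓
u: successors {w}; □¬□p there: w:T. ✓
v: no successors, so ◇□¬□p fails. ✗
w: successors {w}; □¬□p there: w:T. ✓
x: no successors, so ◇□¬□p fails. ✗
Satisfying worlds: {s, t, u, w}.

4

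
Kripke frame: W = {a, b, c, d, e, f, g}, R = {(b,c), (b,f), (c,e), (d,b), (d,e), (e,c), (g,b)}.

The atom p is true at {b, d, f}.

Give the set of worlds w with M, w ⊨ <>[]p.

a: no successors, so <>[]p fails. ✗
b: successors {c, f}; []p there: c:F, f:T. ✓
c: successors {e}; []p there: e:F. ✗
d: successors {b, e}; []p there: b:F, e:F. ✗
e: successors {c}; []p there: c:F. ✗
f: no successors, so <>[]p fails. ✗
g: successors {b}; []p there: b:F. ✗

{b}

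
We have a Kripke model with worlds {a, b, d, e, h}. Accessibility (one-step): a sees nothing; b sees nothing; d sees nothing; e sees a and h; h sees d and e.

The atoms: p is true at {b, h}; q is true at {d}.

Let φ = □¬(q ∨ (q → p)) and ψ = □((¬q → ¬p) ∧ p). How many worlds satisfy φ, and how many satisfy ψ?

For □¬(q ∨ (q → p)):
a: no successors, so □¬(q ∨ (q → p)) holds vacuously. ✓
b: no successors, so □¬(q ∨ (q → p)) holds vacuously. ✓
d: no successors, so □¬(q ∨ (q → p)) holds vacuously. ✓
e: successors {a, h}; ¬(q ∨ (q → p)) there: a:F, h:F. ✗
h: successors {d, e}; ¬(q ∨ (q → p)) there: d:F, e:F. ✗
— 3 worlds.
For □((¬q → ¬p) ∧ p):
a: no successors, so □((¬q → ¬p) ∧ p) holds vacuously. ✓
b: no successors, so □((¬q → ¬p) ∧ p) holds vacuously. ✓
d: no successors, so □((¬q → ¬p) ∧ p) holds vacuously. ✓
e: successors {a, h}; (¬q → ¬p) ∧ p there: a:F, h:F. ✗
h: successors {d, e}; (¬q → ¬p) ∧ p there: d:F, e:F. ✗
— 3 worlds.

3 and 3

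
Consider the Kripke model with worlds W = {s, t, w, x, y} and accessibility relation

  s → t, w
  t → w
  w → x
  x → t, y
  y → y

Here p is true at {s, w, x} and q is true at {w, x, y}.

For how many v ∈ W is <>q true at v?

5

s: successors {t, w}; q there: t:F, w:T. ✓
t: successors {w}; q there: w:T. ✓
w: successors {x}; q there: x:T. ✓
x: successors {t, y}; q there: t:F, y:T. ✓
y: successors {y}; q there: y:T. ✓
Satisfying worlds: {s, t, w, x, y}.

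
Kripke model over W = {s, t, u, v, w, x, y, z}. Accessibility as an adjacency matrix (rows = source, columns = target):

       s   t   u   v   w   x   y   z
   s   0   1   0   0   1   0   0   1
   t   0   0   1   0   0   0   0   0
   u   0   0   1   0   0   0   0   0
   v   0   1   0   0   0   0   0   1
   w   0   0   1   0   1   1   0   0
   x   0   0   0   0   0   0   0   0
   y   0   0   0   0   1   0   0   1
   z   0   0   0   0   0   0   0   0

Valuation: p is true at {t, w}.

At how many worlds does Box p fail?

6

s: successors {t, w, z}; p there: t:T, w:T, z:F. ✗
t: successors {u}; p there: u:F. ✗
u: successors {u}; p there: u:F. ✗
v: successors {t, z}; p there: t:T, z:F. ✗
w: successors {u, w, x}; p there: u:F, w:T, x:F. ✗
x: no successors, so Box p holds vacuously. ✓
y: successors {w, z}; p there: w:T, z:F. ✗
z: no successors, so Box p holds vacuously. ✓
Satisfying worlds: {x, z}.
So Box p fails at the other 6 worlds.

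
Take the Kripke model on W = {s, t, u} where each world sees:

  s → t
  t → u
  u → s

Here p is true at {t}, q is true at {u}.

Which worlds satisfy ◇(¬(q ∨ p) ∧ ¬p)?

s: successors {t}; ¬(q ∨ p) ∧ ¬p there: t:F. ✗
t: successors {u}; ¬(q ∨ p) ∧ ¬p there: u:F. ✗
u: successors {s}; ¬(q ∨ p) ∧ ¬p there: s:T. ✓

{u}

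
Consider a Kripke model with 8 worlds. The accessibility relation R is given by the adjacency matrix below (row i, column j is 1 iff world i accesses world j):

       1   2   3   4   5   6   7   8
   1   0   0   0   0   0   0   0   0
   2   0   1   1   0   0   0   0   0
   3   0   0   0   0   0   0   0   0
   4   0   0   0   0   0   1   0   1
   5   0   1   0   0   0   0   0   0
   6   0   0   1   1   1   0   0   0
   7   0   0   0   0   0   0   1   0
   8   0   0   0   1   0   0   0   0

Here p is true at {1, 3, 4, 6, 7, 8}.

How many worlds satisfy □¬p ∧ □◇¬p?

3

1: □¬p is T, □◇¬p is T. ✓
2: □¬p is F, □◇¬p is F. ✗
3: □¬p is T, □◇¬p is T. ✓
4: □¬p is F, □◇¬p is F. ✗
5: □¬p is T, □◇¬p is T. ✓
6: □¬p is F, □◇¬p is F. ✗
7: □¬p is F, □◇¬p is F. ✗
8: □¬p is F, □◇¬p is F. ✗
Satisfying worlds: {1, 3, 5}.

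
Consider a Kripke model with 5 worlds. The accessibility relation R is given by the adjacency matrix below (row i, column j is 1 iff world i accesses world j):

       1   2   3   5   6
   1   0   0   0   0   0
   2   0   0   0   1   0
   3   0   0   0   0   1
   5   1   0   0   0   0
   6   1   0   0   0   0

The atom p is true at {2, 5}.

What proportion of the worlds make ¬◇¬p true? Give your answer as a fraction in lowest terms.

2/5

1: ◇¬p is F. ✓
2: ◇¬p is F. ✓
3: ◇¬p is T. ✗
5: ◇¬p is T. ✗
6: ◇¬p is T. ✗
That's 2 of 5 worlds, so 2/5.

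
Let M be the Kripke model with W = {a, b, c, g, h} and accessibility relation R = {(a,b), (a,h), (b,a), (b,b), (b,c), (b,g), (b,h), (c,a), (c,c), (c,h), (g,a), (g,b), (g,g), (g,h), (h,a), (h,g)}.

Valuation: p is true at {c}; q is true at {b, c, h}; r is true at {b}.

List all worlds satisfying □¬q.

a: successors {b, h}; ¬q there: b:F, h:F. ✗
b: successors {a, b, c, g, h}; ¬q there: a:T, b:F, c:F, g:T, h:F. ✗
c: successors {a, c, h}; ¬q there: a:T, c:F, h:F. ✗
g: successors {a, b, g, h}; ¬q there: a:T, b:F, g:T, h:F. ✗
h: successors {a, g}; ¬q there: a:T, g:T. ✓

{h}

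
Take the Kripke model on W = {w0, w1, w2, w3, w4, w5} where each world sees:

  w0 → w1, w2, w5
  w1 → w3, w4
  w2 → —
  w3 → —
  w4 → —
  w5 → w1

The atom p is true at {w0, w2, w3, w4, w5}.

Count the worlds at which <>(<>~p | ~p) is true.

w0: successors {w1, w2, w5}; <>~p | ~p there: w1:T, w2:F, w5:T. ✓
w1: successors {w3, w4}; <>~p | ~p there: w3:F, w4:F. ✗
w2: no successors, so <>(<>~p | ~p) fails. ✗
w3: no successors, so <>(<>~p | ~p) fails. ✗
w4: no successors, so <>(<>~p | ~p) fails. ✗
w5: successors {w1}; <>~p | ~p there: w1:T. ✓
Satisfying worlds: {w0, w5}.

2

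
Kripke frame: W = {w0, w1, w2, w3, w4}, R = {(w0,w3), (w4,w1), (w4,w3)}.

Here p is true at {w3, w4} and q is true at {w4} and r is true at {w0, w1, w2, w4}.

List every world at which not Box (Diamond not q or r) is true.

w0: Box (Diamond not q or r) is F. ✓
w1: Box (Diamond not q or r) is T. ✗
w2: Box (Diamond not q or r) is T. ✗
w3: Box (Diamond not q or r) is T. ✗
w4: Box (Diamond not q or r) is F. ✓

{w0, w4}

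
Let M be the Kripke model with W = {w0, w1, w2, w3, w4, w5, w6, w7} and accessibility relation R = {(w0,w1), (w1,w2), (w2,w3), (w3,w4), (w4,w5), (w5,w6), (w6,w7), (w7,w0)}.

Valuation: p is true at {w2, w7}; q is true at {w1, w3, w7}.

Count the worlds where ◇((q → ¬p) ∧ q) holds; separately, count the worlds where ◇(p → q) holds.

2 and 7

For ◇((q → ¬p) ∧ q):
w0: successors {w1}; (q → ¬p) ∧ q there: w1:T. ✓
w1: successors {w2}; (q → ¬p) ∧ q there: w2:F. ✗
w2: successors {w3}; (q → ¬p) ∧ q there: w3:T. ✓
w3: successors {w4}; (q → ¬p) ∧ q there: w4:F. ✗
w4: successors {w5}; (q → ¬p) ∧ q there: w5:F. ✗
w5: successors {w6}; (q → ¬p) ∧ q there: w6:F. ✗
w6: successors {w7}; (q → ¬p) ∧ q there: w7:F. ✗
w7: successors {w0}; (q → ¬p) ∧ q there: w0:F. ✗
— 2 worlds.
For ◇(p → q):
w0: successors {w1}; p → q there: w1:T. ✓
w1: successors {w2}; p → q there: w2:F. ✗
w2: successors {w3}; p → q there: w3:T. ✓
w3: successors {w4}; p → q there: w4:T. ✓
w4: successors {w5}; p → q there: w5:T. ✓
w5: successors {w6}; p → q there: w6:T. ✓
w6: successors {w7}; p → q there: w7:T. ✓
w7: successors {w0}; p → q there: w0:T. ✓
— 7 worlds.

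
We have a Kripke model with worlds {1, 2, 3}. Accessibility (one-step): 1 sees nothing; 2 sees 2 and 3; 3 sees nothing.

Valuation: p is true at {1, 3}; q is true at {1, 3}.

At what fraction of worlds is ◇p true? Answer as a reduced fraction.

1/3

1: no successors, so ◇p fails. ✗
2: successors {2, 3}; p there: 2:F, 3:T. ✓
3: no successors, so ◇p fails. ✗
That's 1 of 3 worlds, so 1/3.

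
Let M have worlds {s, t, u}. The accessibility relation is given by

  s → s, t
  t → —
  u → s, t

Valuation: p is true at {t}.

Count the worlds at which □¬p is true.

1

s: successors {s, t}; ¬p there: s:T, t:F. ✗
t: no successors, so □¬p holds vacuously. ✓
u: successors {s, t}; ¬p there: s:T, t:F. ✗
Satisfying worlds: {t}.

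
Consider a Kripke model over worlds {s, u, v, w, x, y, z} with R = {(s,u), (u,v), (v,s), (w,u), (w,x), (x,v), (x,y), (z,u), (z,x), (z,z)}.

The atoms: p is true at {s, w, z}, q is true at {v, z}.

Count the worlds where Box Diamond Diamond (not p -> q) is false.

2

s: successors {u}; Diamond Diamond (not p -> q) there: u:T. ✓
u: successors {v}; Diamond Diamond (not p -> q) there: v:F. ✗
v: successors {s}; Diamond Diamond (not p -> q) there: s:T. ✓
w: successors {u, x}; Diamond Diamond (not p -> q) there: u:T, x:T. ✓
x: successors {v, y}; Diamond Diamond (not p -> q) there: v:F, y:F. ✗
y: no successors, so Box Diamond Diamond (not p -> q) holds vacuously. ✓
z: successors {u, x, z}; Diamond Diamond (not p -> q) there: u:T, x:T, z:T. ✓
Satisfying worlds: {s, v, w, y, z}.
So Box Diamond Diamond (not p -> q) fails at the other 2 worlds.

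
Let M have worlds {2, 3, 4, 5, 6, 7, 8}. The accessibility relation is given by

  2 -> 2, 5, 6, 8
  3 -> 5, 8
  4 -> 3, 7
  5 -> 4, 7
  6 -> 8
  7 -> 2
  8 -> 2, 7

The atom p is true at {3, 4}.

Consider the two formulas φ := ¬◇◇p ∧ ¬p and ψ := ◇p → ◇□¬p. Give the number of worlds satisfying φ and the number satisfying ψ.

For ¬◇◇p ∧ ¬p:
2: ¬◇◇p is F, ¬p is T. ✗
3: ¬◇◇p is F, ¬p is F. ✗
4: ¬◇◇p is T, ¬p is F. ✗
5: ¬◇◇p is F, ¬p is T. ✗
6: ¬◇◇p is T, ¬p is T. ✓
7: ¬◇◇p is T, ¬p is T. ✓
8: ¬◇◇p is T, ¬p is T. ✓
— 3 worlds.
For ◇p → ◇□¬p:
2: ◇p is F, ◇□¬p is T. ✓
3: ◇p is F, ◇□¬p is T. ✓
4: ◇p is T, ◇□¬p is T. ✓
5: ◇p is T, ◇□¬p is T. ✓
6: ◇p is F, ◇□¬p is T. ✓
7: ◇p is F, ◇□¬p is T. ✓
8: ◇p is F, ◇□¬p is T. ✓
— 7 worlds.

3 and 7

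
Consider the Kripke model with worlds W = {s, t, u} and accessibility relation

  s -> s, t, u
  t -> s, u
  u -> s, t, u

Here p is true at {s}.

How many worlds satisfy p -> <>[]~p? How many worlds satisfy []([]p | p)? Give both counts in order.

For p -> <>[]~p:
s: p is T, <>[]~p is F. ✗
t: p is F, <>[]~p is F. ✓
u: p is F, <>[]~p is F. ✓
— 2 worlds.
For []([]p | p):
s: successors {s, t, u}; []p | p there: s:T, t:F, u:F. ✗
t: successors {s, u}; []p | p there: s:T, u:F. ✗
u: successors {s, t, u}; []p | p there: s:T, t:F, u:F. ✗
— 0 worlds.

2 and 0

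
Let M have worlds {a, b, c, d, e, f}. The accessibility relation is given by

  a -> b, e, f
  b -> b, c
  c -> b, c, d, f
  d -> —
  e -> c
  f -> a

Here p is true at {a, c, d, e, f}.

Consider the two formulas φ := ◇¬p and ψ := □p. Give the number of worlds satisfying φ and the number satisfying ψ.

3 and 3

For ◇¬p:
a: successors {b, e, f}; ¬p there: b:T, e:F, f:F. ✓
b: successors {b, c}; ¬p there: b:T, c:F. ✓
c: successors {b, c, d, f}; ¬p there: b:T, c:F, d:F, f:F. ✓
d: no successors, so ◇¬p fails. ✗
e: successors {c}; ¬p there: c:F. ✗
f: successors {a}; ¬p there: a:F. ✗
— 3 worlds.
For □p:
a: successors {b, e, f}; p there: b:F, e:T, f:T. ✗
b: successors {b, c}; p there: b:F, c:T. ✗
c: successors {b, c, d, f}; p there: b:F, c:T, d:T, f:T. ✗
d: no successors, so □p holds vacuously. ✓
e: successors {c}; p there: c:T. ✓
f: successors {a}; p there: a:T. ✓
— 3 worlds.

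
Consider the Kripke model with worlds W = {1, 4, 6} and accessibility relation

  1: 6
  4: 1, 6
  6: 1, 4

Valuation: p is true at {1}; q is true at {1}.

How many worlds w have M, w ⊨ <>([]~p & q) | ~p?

1: <>([]~p & q) is F, ~p is F. ✗
4: <>([]~p & q) is T, ~p is T. ✓
6: <>([]~p & q) is T, ~p is T. ✓
Satisfying worlds: {4, 6}.

2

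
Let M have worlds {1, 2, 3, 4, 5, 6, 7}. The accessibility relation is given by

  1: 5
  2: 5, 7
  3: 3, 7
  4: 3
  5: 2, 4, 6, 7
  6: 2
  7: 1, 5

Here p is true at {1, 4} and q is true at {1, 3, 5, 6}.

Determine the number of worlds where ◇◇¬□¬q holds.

7

1: successors {5}; ◇¬□¬q there: 5:T. ✓
2: successors {5, 7}; ◇¬□¬q there: 5:T, 7:T. ✓
3: successors {3, 7}; ◇¬□¬q there: 3:T, 7:T. ✓
4: successors {3}; ◇¬□¬q there: 3:T. ✓
5: successors {2, 4, 6, 7}; ◇¬□¬q there: 2:T, 4:T, 6:T, 7:T. ✓
6: successors {2}; ◇¬□¬q there: 2:T. ✓
7: successors {1, 5}; ◇¬□¬q there: 1:T, 5:T. ✓
Satisfying worlds: {1, 2, 3, 4, 5, 6, 7}.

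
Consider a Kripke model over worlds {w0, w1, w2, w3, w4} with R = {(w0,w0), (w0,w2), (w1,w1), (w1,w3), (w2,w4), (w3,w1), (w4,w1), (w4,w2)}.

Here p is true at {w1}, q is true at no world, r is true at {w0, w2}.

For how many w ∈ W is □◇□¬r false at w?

2

w0: successors {w0, w2}; ◇□¬r there: w0:T, w2:F. ✗
w1: successors {w1, w3}; ◇□¬r there: w1:T, w3:T. ✓
w2: successors {w4}; ◇□¬r there: w4:T. ✓
w3: successors {w1}; ◇□¬r there: w1:T. ✓
w4: successors {w1, w2}; ◇□¬r there: w1:T, w2:F. ✗
Satisfying worlds: {w1, w2, w3}.
So □◇□¬r fails at the other 2 worlds.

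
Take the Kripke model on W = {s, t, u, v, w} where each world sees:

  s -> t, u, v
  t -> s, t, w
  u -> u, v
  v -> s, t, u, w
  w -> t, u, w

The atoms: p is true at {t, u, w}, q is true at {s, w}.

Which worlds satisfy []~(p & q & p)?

{s, u}

s: successors {t, u, v}; ~(p & q & p) there: t:T, u:T, v:T. ✓
t: successors {s, t, w}; ~(p & q & p) there: s:T, t:T, w:F. ✗
u: successors {u, v}; ~(p & q & p) there: u:T, v:T. ✓
v: successors {s, t, u, w}; ~(p & q & p) there: s:T, t:T, u:T, w:F. ✗
w: successors {t, u, w}; ~(p & q & p) there: t:T, u:T, w:F. ✗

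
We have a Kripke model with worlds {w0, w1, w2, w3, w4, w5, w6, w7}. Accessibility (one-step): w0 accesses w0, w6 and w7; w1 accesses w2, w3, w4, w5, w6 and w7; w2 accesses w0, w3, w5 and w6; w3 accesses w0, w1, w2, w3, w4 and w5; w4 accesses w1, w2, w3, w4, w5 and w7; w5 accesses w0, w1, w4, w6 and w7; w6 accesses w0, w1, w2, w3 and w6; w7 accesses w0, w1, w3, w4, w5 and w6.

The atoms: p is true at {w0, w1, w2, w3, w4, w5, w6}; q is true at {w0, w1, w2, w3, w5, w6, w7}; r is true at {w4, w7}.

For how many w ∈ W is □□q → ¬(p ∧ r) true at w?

8

w0: □□q is F, ¬(p ∧ r) is T. ✓
w1: □□q is F, ¬(p ∧ r) is T. ✓
w2: □□q is F, ¬(p ∧ r) is T. ✓
w3: □□q is F, ¬(p ∧ r) is T. ✓
w4: □□q is F, ¬(p ∧ r) is F. ✓
w5: □□q is F, ¬(p ∧ r) is T. ✓
w6: □□q is F, ¬(p ∧ r) is T. ✓
w7: □□q is F, ¬(p ∧ r) is T. ✓
Satisfying worlds: {w0, w1, w2, w3, w4, w5, w6, w7}.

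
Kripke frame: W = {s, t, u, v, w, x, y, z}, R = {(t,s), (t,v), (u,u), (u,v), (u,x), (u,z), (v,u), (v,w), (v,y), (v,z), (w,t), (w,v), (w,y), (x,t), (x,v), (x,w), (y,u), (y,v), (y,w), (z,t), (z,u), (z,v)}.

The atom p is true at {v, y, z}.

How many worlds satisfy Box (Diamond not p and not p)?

1

s: no successors, so Box (Diamond not p and not p) holds vacuously. ✓
t: successors {s, v}; Diamond not p and not p there: s:F, v:F. ✗
u: successors {u, v, x, z}; Diamond not p and not p there: u:T, v:F, x:T, z:F. ✗
v: successors {u, w, y, z}; Diamond not p and not p there: u:T, w:T, y:F, z:F. ✗
w: successors {t, v, y}; Diamond not p and not p there: t:T, v:F, y:F. ✗
x: successors {t, v, w}; Diamond not p and not p there: t:T, v:F, w:T. ✗
y: successors {u, v, w}; Diamond not p and not p there: u:T, v:F, w:T. ✗
z: successors {t, u, v}; Diamond not p and not p there: t:T, u:T, v:F. ✗
Satisfying worlds: {s}.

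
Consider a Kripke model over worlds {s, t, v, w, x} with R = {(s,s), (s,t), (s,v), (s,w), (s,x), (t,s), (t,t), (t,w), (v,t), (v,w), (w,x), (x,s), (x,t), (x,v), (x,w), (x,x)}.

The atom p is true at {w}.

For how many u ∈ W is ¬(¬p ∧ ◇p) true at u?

s: ¬p ∧ ◇p is T. ✗
t: ¬p ∧ ◇p is T. ✗
v: ¬p ∧ ◇p is T. ✗
w: ¬p ∧ ◇p is F. ✓
x: ¬p ∧ ◇p is T. ✗
Satisfying worlds: {w}.

1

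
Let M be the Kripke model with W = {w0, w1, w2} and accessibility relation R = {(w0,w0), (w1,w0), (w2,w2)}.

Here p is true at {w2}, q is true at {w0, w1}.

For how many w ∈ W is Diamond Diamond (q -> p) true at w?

w0: successors {w0}; Diamond (q -> p) there: w0:F. ✗
w1: successors {w0}; Diamond (q -> p) there: w0:F. ✗
w2: successors {w2}; Diamond (q -> p) there: w2:T. ✓
Satisfying worlds: {w2}.

1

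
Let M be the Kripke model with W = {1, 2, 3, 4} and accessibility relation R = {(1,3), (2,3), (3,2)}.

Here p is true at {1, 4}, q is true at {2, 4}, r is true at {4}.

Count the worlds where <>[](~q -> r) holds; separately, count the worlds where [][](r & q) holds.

2 and 1

For <>[](~q -> r):
1: successors {3}; [](~q -> r) there: 3:T. ✓
2: successors {3}; [](~q -> r) there: 3:T. ✓
3: successors {2}; [](~q -> r) there: 2:F. ✗
4: no successors, so <>[](~q -> r) fails. ✗
— 2 worlds.
For [][](r & q):
1: successors {3}; [](r & q) there: 3:F. ✗
2: successors {3}; [](r & q) there: 3:F. ✗
3: successors {2}; [](r & q) there: 2:F. ✗
4: no successors, so [][](r & q) holds vacuously. ✓
— 1 world.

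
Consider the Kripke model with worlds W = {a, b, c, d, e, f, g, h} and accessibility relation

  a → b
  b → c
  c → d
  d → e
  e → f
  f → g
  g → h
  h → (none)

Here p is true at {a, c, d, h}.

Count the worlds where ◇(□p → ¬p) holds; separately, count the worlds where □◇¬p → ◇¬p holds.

For ◇(□p → ¬p):
a: successors {b}; □p → ¬p there: b:T. ✓
b: successors {c}; □p → ¬p there: c:F. ✗
c: successors {d}; □p → ¬p there: d:T. ✓
d: successors {e}; □p → ¬p there: e:T. ✓
e: successors {f}; □p → ¬p there: f:T. ✓
f: successors {g}; □p → ¬p there: g:T. ✓
g: successors {h}; □p → ¬p there: h:F. ✗
h: no successors, so ◇(□p → ¬p) fails. ✗
— 5 worlds.
For □◇¬p → ◇¬p:
a: □◇¬p is F, ◇¬p is T. ✓
b: □◇¬p is F, ◇¬p is F. ✓
c: □◇¬p is T, ◇¬p is F. ✗
d: □◇¬p is T, ◇¬p is T. ✓
e: □◇¬p is T, ◇¬p is T. ✓
f: □◇¬p is F, ◇¬p is T. ✓
g: □◇¬p is F, ◇¬p is F. ✓
h: □◇¬p is T, ◇¬p is F. ✗
— 6 worlds.

5 and 6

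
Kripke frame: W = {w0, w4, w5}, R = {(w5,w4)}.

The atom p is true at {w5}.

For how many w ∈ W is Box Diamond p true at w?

2

w0: no successors, so Box Diamond p holds vacuously. ✓
w4: no successors, so Box Diamond p holds vacuously. ✓
w5: successors {w4}; Diamond p there: w4:F. ✗
Satisfying worlds: {w0, w4}.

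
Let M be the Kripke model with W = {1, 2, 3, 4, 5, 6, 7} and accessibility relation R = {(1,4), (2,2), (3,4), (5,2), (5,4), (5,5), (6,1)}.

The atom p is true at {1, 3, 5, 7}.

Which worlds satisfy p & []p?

{7}

1: p is T, []p is F. ✗
2: p is F, []p is F. ✗
3: p is T, []p is F. ✗
4: p is F, []p is T. ✗
5: p is T, []p is F. ✗
6: p is F, []p is T. ✗
7: p is T, []p is T. ✓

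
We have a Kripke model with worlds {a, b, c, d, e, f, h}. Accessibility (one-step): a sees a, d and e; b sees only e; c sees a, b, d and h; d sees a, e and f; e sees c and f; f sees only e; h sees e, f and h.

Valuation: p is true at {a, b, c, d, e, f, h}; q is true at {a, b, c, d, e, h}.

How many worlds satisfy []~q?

a: successors {a, d, e}; ~q there: a:F, d:F, e:F. ✗
b: successors {e}; ~q there: e:F. ✗
c: successors {a, b, d, h}; ~q there: a:F, b:F, d:F, h:F. ✗
d: successors {a, e, f}; ~q there: a:F, e:F, f:T. ✗
e: successors {c, f}; ~q there: c:F, f:T. ✗
f: successors {e}; ~q there: e:F. ✗
h: successors {e, f, h}; ~q there: e:F, f:T, h:F. ✗
Satisfying worlds: ∅.

0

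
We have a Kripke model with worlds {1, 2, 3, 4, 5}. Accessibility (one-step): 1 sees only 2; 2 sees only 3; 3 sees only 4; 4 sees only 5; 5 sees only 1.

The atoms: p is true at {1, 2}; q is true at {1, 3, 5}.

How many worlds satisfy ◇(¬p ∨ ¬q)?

4

1: successors {2}; ¬p ∨ ¬q there: 2:T. ✓
2: successors {3}; ¬p ∨ ¬q there: 3:T. ✓
3: successors {4}; ¬p ∨ ¬q there: 4:T. ✓
4: successors {5}; ¬p ∨ ¬q there: 5:T. ✓
5: successors {1}; ¬p ∨ ¬q there: 1:F. ✗
Satisfying worlds: {1, 2, 3, 4}.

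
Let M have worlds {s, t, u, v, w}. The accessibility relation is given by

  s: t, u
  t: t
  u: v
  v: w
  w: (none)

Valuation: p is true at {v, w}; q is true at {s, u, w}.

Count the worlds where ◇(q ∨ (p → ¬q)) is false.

1

s: successors {t, u}; q ∨ (p → ¬q) there: t:T, u:T. ✓
t: successors {t}; q ∨ (p → ¬q) there: t:T. ✓
u: successors {v}; q ∨ (p → ¬q) there: v:T. ✓
v: successors {w}; q ∨ (p → ¬q) there: w:T. ✓
w: no successors, so ◇(q ∨ (p → ¬q)) fails. ✗
Satisfying worlds: {s, t, u, v}.
So ◇(q ∨ (p → ¬q)) fails at the other 1 world.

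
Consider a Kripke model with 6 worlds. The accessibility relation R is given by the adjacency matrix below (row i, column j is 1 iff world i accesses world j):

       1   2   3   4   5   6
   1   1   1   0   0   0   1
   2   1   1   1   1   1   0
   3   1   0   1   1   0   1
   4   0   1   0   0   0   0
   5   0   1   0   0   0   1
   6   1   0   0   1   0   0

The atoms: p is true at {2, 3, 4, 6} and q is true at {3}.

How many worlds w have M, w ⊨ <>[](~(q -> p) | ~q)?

1: successors {1, 2, 6}; [](~(q -> p) | ~q) there: 1:T, 2:F, 6:T. ✓
2: successors {1, 2, 3, 4, 5}; [](~(q -> p) | ~q) there: 1:T, 2:F, 3:F, 4:T, 5:T. ✓
3: successors {1, 3, 4, 6}; [](~(q -> p) | ~q) there: 1:T, 3:F, 4:T, 6:T. ✓
4: successors {2}; [](~(q -> p) | ~q) there: 2:F. ✗
5: successors {2, 6}; [](~(q -> p) | ~q) there: 2:F, 6:T. ✓
6: successors {1, 4}; [](~(q -> p) | ~q) there: 1:T, 4:T. ✓
Satisfying worlds: {1, 2, 3, 5, 6}.

5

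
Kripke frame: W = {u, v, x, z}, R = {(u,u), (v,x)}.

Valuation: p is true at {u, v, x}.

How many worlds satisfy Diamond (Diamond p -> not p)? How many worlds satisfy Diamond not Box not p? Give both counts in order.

1 and 1

For Diamond (Diamond p -> not p):
u: successors {u}; Diamond p -> not p there: u:F. ✗
v: successors {x}; Diamond p -> not p there: x:T. ✓
x: no successors, so Diamond (Diamond p -> not p) fails. ✗
z: no successors, so Diamond (Diamond p -> not p) fails. ✗
— 1 world.
For Diamond not Box not p:
u: successors {u}; not Box not p there: u:T. ✓
v: successors {x}; not Box not p there: x:F. ✗
x: no successors, so Diamond not Box not p fails. ✗
z: no successors, so Diamond not Box not p fails. ✗
— 1 world.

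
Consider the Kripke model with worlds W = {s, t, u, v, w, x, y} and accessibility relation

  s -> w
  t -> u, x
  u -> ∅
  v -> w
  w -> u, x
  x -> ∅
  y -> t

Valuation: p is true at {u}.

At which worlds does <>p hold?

s: successors {w}; p there: w:F. ✗
t: successors {u, x}; p there: u:T, x:F. ✓
u: no successors, so <>p fails. ✗
v: successors {w}; p there: w:F. ✗
w: successors {u, x}; p there: u:T, x:F. ✓
x: no successors, so <>p fails. ✗
y: successors {t}; p there: t:F. ✗

{t, w}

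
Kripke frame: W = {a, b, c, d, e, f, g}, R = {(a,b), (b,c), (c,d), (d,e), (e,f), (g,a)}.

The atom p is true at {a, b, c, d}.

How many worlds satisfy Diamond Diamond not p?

2

a: successors {b}; Diamond not p there: b:F. ✗
b: successors {c}; Diamond not p there: c:F. ✗
c: successors {d}; Diamond not p there: d:T. ✓
d: successors {e}; Diamond not p there: e:T. ✓
e: successors {f}; Diamond not p there: f:F. ✗
f: no successors, so Diamond Diamond not p fails. ✗
g: successors {a}; Diamond not p there: a:F. ✗
Satisfying worlds: {c, d}.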